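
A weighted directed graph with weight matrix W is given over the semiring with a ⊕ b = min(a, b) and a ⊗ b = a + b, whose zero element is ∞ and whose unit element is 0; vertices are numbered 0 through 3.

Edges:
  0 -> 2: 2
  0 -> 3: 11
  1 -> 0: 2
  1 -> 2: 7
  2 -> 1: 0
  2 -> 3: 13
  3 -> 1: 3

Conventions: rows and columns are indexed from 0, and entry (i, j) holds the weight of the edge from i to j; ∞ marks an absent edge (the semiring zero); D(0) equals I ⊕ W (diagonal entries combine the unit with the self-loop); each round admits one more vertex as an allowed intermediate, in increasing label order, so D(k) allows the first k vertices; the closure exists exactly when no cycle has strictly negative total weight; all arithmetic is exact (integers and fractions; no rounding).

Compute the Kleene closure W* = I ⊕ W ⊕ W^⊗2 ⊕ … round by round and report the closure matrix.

D(0):
  [0, ∞, 2, 11]
  [2, 0, 7, ∞]
  [∞, 0, 0, 13]
  [∞, 3, ∞, 0]
D(1):
  [0, ∞, 2, 11]
  [2, 0, 4, 13]
  [∞, 0, 0, 13]
  [∞, 3, ∞, 0]
D(2):
  [0, ∞, 2, 11]
  [2, 0, 4, 13]
  [2, 0, 0, 13]
  [5, 3, 7, 0]
D(3):
  [0, 2, 2, 11]
  [2, 0, 4, 13]
  [2, 0, 0, 13]
  [5, 3, 7, 0]
D(4):
  [0, 2, 2, 11]
  [2, 0, 4, 13]
  [2, 0, 0, 13]
  [5, 3, 7, 0]
Answer: W* = [[0, 2, 2, 11], [2, 0, 4, 13], [2, 0, 0, 13], [5, 3, 7, 0]]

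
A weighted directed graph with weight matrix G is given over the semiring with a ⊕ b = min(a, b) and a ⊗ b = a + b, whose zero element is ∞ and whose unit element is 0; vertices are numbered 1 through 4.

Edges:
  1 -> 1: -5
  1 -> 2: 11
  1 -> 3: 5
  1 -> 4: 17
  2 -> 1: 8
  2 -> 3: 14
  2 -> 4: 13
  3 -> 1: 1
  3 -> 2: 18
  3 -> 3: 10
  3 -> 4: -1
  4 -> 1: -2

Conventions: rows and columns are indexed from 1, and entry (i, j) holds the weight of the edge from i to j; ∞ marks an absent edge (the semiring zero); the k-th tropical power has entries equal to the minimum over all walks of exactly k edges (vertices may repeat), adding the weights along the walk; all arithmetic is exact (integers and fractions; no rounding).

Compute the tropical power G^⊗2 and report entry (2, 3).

G^⊗2:
  [-10, 6, 0, 4]
  [3, 19, 13, 13]
  [-4, 12, 6, 9]
  [-7, 9, 3, 15]
Key observation: the optimum is the walk 2->1->3, with weight 8 + 5 = 13.
Optimal value attained by: walk 2->1->3.
Answer: (G^⊗2)[2][3] = 13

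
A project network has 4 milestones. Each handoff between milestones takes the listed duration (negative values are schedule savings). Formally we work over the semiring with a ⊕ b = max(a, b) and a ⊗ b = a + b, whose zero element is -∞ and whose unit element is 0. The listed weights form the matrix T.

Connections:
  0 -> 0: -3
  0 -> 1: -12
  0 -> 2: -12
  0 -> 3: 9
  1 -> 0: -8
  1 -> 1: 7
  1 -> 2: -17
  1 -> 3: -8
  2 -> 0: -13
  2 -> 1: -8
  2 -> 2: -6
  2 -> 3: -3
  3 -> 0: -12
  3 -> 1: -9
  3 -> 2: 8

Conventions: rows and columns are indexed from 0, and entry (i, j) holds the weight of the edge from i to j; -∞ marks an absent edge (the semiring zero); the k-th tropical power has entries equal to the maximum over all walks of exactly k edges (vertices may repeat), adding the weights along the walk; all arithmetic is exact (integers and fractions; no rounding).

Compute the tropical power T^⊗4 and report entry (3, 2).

T^⊗2:
  [-3, 0, 17, 6]
  [-1, 14, 0, 1]
  [-15, -1, 5, -4]
  [-5, 0, 2, 5]
T^⊗3:
  [4, 9, 14, 14]
  [6, 21, 9, 8]
  [-8, 6, 4, 2]
  [-7, 7, 13, 4]
T^⊗4:
  [2, 16, 22, 13]
  [13, 28, 16, 15]
  [-2, 13, 10, 1]
  [0, 14, 12, 10]
Key observation: the optimum is the walk 3->2->0->3->2, with weight 8 + (-13) + 9 + 8 = 12.
Optimal value attained by: walk 3->2->0->3->2.
Answer: (T^⊗4)[3][2] = 12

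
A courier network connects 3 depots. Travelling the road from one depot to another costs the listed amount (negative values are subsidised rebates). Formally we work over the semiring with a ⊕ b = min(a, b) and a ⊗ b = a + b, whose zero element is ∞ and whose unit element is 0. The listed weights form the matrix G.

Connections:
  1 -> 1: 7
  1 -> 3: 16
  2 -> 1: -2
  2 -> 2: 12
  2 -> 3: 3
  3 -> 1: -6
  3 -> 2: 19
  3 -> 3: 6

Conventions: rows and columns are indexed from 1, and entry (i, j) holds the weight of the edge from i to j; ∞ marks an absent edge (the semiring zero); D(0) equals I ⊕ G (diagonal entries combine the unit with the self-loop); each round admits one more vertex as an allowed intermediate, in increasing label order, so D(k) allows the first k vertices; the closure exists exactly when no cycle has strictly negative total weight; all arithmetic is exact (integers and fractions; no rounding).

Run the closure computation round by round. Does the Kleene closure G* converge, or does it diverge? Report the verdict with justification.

D(0):
  [0, ∞, 16]
  [-2, 0, 3]
  [-6, 19, 0]
D(1):
  [0, ∞, 16]
  [-2, 0, 3]
  [-6, 19, 0]
D(2):
  [0, ∞, 16]
  [-2, 0, 3]
  [-6, 19, 0]
D(3):
  [0, 35, 16]
  [-3, 0, 3]
  [-6, 19, 0]
Key observation: every diagonal entry stays at the unit through all rounds, so no improving cycle exists.
Answer: CONVERGES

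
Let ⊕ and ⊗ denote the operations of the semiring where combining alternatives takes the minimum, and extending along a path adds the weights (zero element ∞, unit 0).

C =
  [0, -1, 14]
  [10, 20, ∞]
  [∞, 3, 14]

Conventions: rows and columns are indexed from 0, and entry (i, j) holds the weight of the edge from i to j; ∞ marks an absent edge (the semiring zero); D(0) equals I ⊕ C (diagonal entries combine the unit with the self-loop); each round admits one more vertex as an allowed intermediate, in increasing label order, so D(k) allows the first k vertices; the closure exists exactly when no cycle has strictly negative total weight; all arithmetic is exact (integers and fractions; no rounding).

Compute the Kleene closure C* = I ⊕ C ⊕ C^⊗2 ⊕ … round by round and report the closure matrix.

D(0):
  [0, -1, 14]
  [10, 0, ∞]
  [∞, 3, 0]
D(1):
  [0, -1, 14]
  [10, 0, 24]
  [∞, 3, 0]
D(2):
  [0, -1, 14]
  [10, 0, 24]
  [13, 3, 0]
D(3):
  [0, -1, 14]
  [10, 0, 24]
  [13, 3, 0]
Answer: C* = [[0, -1, 14], [10, 0, 24], [13, 3, 0]]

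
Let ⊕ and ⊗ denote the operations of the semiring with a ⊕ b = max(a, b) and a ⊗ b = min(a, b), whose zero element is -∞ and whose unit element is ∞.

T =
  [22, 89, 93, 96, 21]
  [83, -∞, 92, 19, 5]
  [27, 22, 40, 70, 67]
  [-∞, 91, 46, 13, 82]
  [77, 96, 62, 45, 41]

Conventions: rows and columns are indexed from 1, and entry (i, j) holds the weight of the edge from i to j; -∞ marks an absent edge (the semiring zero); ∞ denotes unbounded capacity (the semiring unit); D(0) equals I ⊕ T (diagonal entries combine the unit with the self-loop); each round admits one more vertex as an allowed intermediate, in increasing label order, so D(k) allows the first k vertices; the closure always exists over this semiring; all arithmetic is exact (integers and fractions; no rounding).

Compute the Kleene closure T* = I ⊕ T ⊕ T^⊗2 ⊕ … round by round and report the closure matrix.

D(0):
  [∞, 89, 93, 96, 21]
  [83, ∞, 92, 19, 5]
  [27, 22, ∞, 70, 67]
  [-∞, 91, 46, ∞, 82]
  [77, 96, 62, 45, ∞]
D(1):
  [∞, 89, 93, 96, 21]
  [83, ∞, 92, 83, 21]
  [27, 27, ∞, 70, 67]
  [-∞, 91, 46, ∞, 82]
  [77, 96, 77, 77, ∞]
D(2):
  [∞, 89, 93, 96, 21]
  [83, ∞, 92, 83, 21]
  [27, 27, ∞, 70, 67]
  [83, 91, 91, ∞, 82]
  [83, 96, 92, 83, ∞]
D(3):
  [∞, 89, 93, 96, 67]
  [83, ∞, 92, 83, 67]
  [27, 27, ∞, 70, 67]
  [83, 91, 91, ∞, 82]
  [83, 96, 92, 83, ∞]
D(4):
  [∞, 91, 93, 96, 82]
  [83, ∞, 92, 83, 82]
  [70, 70, ∞, 70, 70]
  [83, 91, 91, ∞, 82]
  [83, 96, 92, 83, ∞]
D(5):
  [∞, 91, 93, 96, 82]
  [83, ∞, 92, 83, 82]
  [70, 70, ∞, 70, 70]
  [83, 91, 91, ∞, 82]
  [83, 96, 92, 83, ∞]
Answer: T* = [[∞, 91, 93, 96, 82], [83, ∞, 92, 83, 82], [70, 70, ∞, 70, 70], [83, 91, 91, ∞, 82], [83, 96, 92, 83, ∞]]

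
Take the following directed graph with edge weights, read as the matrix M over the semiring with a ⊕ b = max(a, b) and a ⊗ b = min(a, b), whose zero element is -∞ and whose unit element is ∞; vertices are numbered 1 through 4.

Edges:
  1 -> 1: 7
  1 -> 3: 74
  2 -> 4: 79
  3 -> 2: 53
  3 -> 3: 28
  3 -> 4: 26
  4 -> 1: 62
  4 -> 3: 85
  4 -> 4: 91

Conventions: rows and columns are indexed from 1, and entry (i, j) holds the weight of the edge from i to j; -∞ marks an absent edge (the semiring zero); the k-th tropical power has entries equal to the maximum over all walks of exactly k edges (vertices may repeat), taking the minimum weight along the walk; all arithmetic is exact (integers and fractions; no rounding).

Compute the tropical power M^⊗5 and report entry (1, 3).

M^⊗2:
  [7, 53, 28, 26]
  [62, -∞, 79, 79]
  [26, 28, 28, 53]
  [62, 53, 85, 91]
M^⊗3:
  [26, 28, 28, 53]
  [62, 53, 79, 79]
  [53, 28, 53, 53]
  [62, 53, 85, 91]
M^⊗4:
  [53, 28, 53, 53]
  [62, 53, 79, 79]
  [53, 53, 53, 53]
  [62, 53, 85, 91]
M^⊗5:
  [53, 53, 53, 53]
  [62, 53, 79, 79]
  [53, 53, 53, 53]
  [62, 53, 85, 91]
Key observation: the optimum is the walk 1->3->2->4->4->3, with weight 74 min 53 min 79 min 91 min 85 = 53.
Optimal value attained by: walk 1->3->2->4->4->3.
Answer: (M^⊗5)[1][3] = 53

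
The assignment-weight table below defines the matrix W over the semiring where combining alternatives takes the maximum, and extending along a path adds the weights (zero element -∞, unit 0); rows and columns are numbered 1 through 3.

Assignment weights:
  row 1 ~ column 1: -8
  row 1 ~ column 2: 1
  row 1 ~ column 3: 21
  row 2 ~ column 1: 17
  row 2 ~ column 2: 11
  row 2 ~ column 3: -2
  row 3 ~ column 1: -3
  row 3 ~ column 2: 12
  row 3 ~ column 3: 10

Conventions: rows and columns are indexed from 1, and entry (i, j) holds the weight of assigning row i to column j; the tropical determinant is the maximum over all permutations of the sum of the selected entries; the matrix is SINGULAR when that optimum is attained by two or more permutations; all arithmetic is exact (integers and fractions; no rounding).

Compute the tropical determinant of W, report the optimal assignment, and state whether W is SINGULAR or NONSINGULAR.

σ = (1, 2, 3): (-8) + 11 + 10 = 13
σ = (1, 3, 2): (-8) + (-2) + 12 = 2
σ = (2, 1, 3): 1 + 17 + 10 = 28
σ = (2, 3, 1): 1 + (-2) + (-3) = -4
σ = (3, 1, 2): 21 + 17 + 12 = 50
σ = (3, 2, 1): 21 + 11 + (-3) = 29
Optimal value attained by: σ = (3, 1, 2).
Answer: det⊕(W) = 50; verdict: NONSINGULAR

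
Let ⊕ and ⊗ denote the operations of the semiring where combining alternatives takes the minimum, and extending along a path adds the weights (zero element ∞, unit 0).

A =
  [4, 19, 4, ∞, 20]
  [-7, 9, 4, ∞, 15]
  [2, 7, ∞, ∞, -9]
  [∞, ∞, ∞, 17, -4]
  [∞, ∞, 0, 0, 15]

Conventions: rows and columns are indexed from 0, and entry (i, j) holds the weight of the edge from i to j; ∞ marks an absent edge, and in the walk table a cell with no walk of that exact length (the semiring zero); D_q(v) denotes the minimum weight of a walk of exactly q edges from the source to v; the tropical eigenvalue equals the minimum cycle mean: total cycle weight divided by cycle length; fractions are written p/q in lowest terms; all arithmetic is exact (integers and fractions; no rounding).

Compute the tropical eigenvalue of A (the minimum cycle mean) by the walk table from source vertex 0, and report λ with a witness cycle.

q=0: [0, ∞, ∞, ∞, ∞]
q=1: [4, 19, 4, ∞, 20]
q=2: [6, 11, 8, 20, -5]
q=3: [4, 15, -5, -5, -1]
q=4: [-3, 2, -1, -1, -14]
q=5: [-5, 6, -14, -14, -10]
Optimal cycle mean attained by: cycle 2->4->2, total (-9) + 0, length 2.
Answer: λ = -9/2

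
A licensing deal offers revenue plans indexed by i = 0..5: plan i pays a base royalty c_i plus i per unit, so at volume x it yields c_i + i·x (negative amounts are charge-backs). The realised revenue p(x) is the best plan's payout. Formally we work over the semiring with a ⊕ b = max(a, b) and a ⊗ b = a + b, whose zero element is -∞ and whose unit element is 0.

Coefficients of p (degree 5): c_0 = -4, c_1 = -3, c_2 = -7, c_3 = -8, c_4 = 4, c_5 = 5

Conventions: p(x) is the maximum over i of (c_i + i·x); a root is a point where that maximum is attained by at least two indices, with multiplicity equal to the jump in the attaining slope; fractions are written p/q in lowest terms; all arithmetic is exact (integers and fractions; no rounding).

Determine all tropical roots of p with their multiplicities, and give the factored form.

hull edge (i=0, c=-4) to (i=4, c=4): slope 2, span 4
hull edge (i=4, c=4) to (i=5, c=5): slope 1, span 1
Factored form: p(x) = 5 ⊗ (x ⊕ (-2)) ⊗ (x ⊕ (-2)) ⊗ (x ⊕ (-2)) ⊗ (x ⊕ (-2)) ⊗ (x ⊕ (-1))
Answer: roots = -2 (mult 4), -1 (mult 1)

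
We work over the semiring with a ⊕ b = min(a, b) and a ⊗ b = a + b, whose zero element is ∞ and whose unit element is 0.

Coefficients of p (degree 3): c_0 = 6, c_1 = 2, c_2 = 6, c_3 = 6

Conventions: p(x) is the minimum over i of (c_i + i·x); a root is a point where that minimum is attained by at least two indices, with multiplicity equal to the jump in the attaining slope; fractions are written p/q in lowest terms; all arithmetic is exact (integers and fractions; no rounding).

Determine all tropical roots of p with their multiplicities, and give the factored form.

hull edge (i=0, c=6) to (i=1, c=2): slope -4, span 1
hull edge (i=1, c=2) to (i=3, c=6): slope 2, span 2
Factored form: p(x) = 6 ⊗ (x ⊕ (-2)) ⊗ (x ⊕ (-2)) ⊗ (x ⊕ 4)
Answer: roots = -2 (mult 2), 4 (mult 1)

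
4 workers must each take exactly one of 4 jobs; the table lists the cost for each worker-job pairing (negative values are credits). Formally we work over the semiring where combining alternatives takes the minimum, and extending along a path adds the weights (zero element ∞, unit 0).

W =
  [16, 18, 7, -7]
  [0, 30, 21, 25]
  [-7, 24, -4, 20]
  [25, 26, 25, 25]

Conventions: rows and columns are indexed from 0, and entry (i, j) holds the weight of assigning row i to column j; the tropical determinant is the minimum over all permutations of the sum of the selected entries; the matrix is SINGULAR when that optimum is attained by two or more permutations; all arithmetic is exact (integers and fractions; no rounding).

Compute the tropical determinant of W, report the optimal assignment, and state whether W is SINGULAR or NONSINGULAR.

σ = (0, 1, 2, 3): 16 + 30 + (-4) + 25 = 67
σ = (0, 1, 3, 2): 16 + 30 + 20 + 25 = 91
σ = (0, 2, 1, 3): 16 + 21 + 24 + 25 = 86
σ = (0, 2, 3, 1): 16 + 21 + 20 + 26 = 83
σ = (0, 3, 1, 2): 16 + 25 + 24 + 25 = 90
σ = (0, 3, 2, 1): 16 + 25 + (-4) + 26 = 63
σ = (1, 0, 2, 3): 18 + 0 + (-4) + 25 = 39
σ = (1, 0, 3, 2): 18 + 0 + 20 + 25 = 63
σ = (1, 2, 0, 3): 18 + 21 + (-7) + 25 = 57
σ = (1, 2, 3, 0): 18 + 21 + 20 + 25 = 84
σ = (1, 3, 0, 2): 18 + 25 + (-7) + 25 = 61
σ = (1, 3, 2, 0): 18 + 25 + (-4) + 25 = 64
σ = (2, 0, 1, 3): 7 + 0 + 24 + 25 = 56
σ = (2, 0, 3, 1): 7 + 0 + 20 + 26 = 53
σ = (2, 1, 0, 3): 7 + 30 + (-7) + 25 = 55
σ = (2, 1, 3, 0): 7 + 30 + 20 + 25 = 82
σ = (2, 3, 0, 1): 7 + 25 + (-7) + 26 = 51
σ = (2, 3, 1, 0): 7 + 25 + 24 + 25 = 81
σ = (3, 0, 1, 2): (-7) + 0 + 24 + 25 = 42
σ = (3, 0, 2, 1): (-7) + 0 + (-4) + 26 = 15
σ = (3, 1, 0, 2): (-7) + 30 + (-7) + 25 = 41
σ = (3, 1, 2, 0): (-7) + 30 + (-4) + 25 = 44
σ = (3, 2, 0, 1): (-7) + 21 + (-7) + 26 = 33
σ = (3, 2, 1, 0): (-7) + 21 + 24 + 25 = 63
Optimal value attained by: σ = (3, 0, 2, 1).
Answer: det⊕(W) = 15; verdict: NONSINGULAR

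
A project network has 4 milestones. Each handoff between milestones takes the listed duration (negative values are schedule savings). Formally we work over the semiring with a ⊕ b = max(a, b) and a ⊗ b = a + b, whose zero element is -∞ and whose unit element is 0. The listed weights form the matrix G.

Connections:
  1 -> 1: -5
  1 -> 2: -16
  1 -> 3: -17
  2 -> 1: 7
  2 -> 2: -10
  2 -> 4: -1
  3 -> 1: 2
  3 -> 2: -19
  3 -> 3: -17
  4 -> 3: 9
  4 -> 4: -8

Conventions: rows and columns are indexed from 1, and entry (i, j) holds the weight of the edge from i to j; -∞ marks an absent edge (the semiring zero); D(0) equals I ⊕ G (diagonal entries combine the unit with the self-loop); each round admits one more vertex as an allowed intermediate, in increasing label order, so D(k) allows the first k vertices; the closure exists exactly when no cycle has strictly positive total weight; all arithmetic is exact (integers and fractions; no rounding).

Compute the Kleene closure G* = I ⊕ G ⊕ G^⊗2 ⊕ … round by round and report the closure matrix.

D(0):
  [0, -16, -17, -∞]
  [7, 0, -∞, -1]
  [2, -19, 0, -∞]
  [-∞, -∞, 9, 0]
D(1):
  [0, -16, -17, -∞]
  [7, 0, -10, -1]
  [2, -14, 0, -∞]
  [-∞, -∞, 9, 0]
D(2):
  [0, -16, -17, -17]
  [7, 0, -10, -1]
  [2, -14, 0, -15]
  [-∞, -∞, 9, 0]
D(3):
  [0, -16, -17, -17]
  [7, 0, -10, -1]
  [2, -14, 0, -15]
  [11, -5, 9, 0]
D(4):
  [0, -16, -8, -17]
  [10, 0, 8, -1]
  [2, -14, 0, -15]
  [11, -5, 9, 0]
Answer: G* = [[0, -16, -8, -17], [10, 0, 8, -1], [2, -14, 0, -15], [11, -5, 9, 0]]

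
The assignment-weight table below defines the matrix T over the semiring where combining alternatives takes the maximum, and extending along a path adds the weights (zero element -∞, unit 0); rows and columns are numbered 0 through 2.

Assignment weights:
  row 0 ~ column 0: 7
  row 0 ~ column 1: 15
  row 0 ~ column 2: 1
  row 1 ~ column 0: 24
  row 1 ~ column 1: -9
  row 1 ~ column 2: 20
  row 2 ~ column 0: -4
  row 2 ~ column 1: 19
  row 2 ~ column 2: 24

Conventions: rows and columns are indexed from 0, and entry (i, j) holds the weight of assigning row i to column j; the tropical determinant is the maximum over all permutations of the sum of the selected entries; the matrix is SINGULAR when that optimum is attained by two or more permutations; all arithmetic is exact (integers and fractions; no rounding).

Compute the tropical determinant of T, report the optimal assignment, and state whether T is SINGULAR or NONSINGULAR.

σ = (0, 1, 2): 7 + (-9) + 24 = 22
σ = (0, 2, 1): 7 + 20 + 19 = 46
σ = (1, 0, 2): 15 + 24 + 24 = 63
σ = (1, 2, 0): 15 + 20 + (-4) = 31
σ = (2, 0, 1): 1 + 24 + 19 = 44
σ = (2, 1, 0): 1 + (-9) + (-4) = -12
Optimal value attained by: σ = (1, 0, 2).
Answer: det⊕(T) = 63; verdict: NONSINGULAR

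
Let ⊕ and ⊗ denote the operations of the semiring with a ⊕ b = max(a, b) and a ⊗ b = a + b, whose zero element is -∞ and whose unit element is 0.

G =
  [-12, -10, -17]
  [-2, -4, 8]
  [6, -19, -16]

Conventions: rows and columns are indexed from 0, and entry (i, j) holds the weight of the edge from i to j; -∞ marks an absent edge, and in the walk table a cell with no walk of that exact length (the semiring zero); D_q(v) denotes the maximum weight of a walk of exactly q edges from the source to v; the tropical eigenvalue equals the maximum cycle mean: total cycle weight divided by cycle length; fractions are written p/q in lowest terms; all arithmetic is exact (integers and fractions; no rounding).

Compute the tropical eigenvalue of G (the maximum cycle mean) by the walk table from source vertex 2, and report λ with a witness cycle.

q=0: [-∞, -∞, 0]
q=1: [6, -19, -16]
q=2: [-6, -4, -11]
q=3: [-5, -8, 4]
Optimal cycle mean attained by: cycle 0->1->2->0, total (-10) + 8 + 6, length 3.
Answer: λ = 4/3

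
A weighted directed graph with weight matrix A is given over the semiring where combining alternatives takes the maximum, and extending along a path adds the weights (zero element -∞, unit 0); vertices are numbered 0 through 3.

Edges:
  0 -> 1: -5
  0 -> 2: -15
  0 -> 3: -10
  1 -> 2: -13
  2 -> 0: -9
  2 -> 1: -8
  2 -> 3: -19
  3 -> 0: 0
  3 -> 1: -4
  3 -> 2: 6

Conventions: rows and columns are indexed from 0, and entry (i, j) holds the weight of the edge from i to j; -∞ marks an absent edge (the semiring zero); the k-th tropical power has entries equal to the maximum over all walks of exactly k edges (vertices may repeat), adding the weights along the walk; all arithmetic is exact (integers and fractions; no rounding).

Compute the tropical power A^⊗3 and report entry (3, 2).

A^⊗2:
  [-10, -14, -4, -34]
  [-22, -21, -∞, -32]
  [-19, -14, -13, -19]
  [-3, -2, -15, -10]
A^⊗3:
  [-13, -12, -25, -20]
  [-32, -27, -26, -32]
  [-19, -21, -13, -29]
  [-10, -8, -4, -13]
Key observation: the optimum is the walk 3->0->3->2, with weight 0 + (-10) + 6 = -4.
Optimal value attained by: walk 3->0->3->2.
Answer: (A^⊗3)[3][2] = -4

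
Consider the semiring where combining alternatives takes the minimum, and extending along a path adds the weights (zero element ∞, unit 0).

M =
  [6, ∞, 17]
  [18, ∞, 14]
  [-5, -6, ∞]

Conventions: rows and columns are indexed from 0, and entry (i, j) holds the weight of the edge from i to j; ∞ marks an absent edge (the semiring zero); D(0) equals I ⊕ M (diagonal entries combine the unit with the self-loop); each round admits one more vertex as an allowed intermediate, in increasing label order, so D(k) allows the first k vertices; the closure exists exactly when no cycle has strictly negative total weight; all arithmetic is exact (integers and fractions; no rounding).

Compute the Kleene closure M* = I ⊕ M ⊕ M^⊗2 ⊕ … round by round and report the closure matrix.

D(0):
  [0, ∞, 17]
  [18, 0, 14]
  [-5, -6, 0]
D(1):
  [0, ∞, 17]
  [18, 0, 14]
  [-5, -6, 0]
D(2):
  [0, ∞, 17]
  [18, 0, 14]
  [-5, -6, 0]
D(3):
  [0, 11, 17]
  [9, 0, 14]
  [-5, -6, 0]
Answer: M* = [[0, 11, 17], [9, 0, 14], [-5, -6, 0]]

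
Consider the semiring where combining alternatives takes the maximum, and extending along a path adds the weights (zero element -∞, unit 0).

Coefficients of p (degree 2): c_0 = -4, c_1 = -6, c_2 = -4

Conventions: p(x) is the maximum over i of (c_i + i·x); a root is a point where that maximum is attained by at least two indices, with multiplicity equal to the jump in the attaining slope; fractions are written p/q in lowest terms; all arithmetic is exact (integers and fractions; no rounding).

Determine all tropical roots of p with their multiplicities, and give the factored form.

hull edge (i=0, c=-4) to (i=2, c=-4): slope 0, span 2
Factored form: p(x) = -4 ⊗ (x ⊕ 0) ⊗ (x ⊕ 0)
Answer: roots = 0 (mult 2)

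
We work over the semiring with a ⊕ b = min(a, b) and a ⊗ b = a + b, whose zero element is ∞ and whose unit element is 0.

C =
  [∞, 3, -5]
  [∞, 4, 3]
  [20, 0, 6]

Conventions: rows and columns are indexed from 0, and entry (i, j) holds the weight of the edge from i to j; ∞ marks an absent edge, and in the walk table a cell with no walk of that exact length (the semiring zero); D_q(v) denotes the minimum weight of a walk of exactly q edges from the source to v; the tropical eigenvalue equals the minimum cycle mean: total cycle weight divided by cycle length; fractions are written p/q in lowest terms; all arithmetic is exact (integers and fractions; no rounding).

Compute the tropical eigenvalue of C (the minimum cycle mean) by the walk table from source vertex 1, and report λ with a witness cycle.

q=0: [∞, 0, ∞]
q=1: [∞, 4, 3]
q=2: [23, 3, 7]
q=3: [27, 7, 6]
Optimal cycle mean attained by: cycle 1->2->1, total 3 + 0, length 2.
Answer: λ = 3/2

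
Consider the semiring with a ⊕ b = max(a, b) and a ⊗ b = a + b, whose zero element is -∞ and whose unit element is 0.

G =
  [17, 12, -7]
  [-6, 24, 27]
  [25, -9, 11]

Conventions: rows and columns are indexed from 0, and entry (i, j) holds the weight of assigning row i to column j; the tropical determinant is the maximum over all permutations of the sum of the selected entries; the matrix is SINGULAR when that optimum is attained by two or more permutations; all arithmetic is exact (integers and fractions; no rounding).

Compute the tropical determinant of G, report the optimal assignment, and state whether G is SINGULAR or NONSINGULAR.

σ = (0, 1, 2): 17 + 24 + 11 = 52
σ = (0, 2, 1): 17 + 27 + (-9) = 35
σ = (1, 0, 2): 12 + (-6) + 11 = 17
σ = (1, 2, 0): 12 + 27 + 25 = 64
σ = (2, 0, 1): (-7) + (-6) + (-9) = -22
σ = (2, 1, 0): (-7) + 24 + 25 = 42
Optimal value attained by: σ = (1, 2, 0).
Answer: det⊕(G) = 64; verdict: NONSINGULAR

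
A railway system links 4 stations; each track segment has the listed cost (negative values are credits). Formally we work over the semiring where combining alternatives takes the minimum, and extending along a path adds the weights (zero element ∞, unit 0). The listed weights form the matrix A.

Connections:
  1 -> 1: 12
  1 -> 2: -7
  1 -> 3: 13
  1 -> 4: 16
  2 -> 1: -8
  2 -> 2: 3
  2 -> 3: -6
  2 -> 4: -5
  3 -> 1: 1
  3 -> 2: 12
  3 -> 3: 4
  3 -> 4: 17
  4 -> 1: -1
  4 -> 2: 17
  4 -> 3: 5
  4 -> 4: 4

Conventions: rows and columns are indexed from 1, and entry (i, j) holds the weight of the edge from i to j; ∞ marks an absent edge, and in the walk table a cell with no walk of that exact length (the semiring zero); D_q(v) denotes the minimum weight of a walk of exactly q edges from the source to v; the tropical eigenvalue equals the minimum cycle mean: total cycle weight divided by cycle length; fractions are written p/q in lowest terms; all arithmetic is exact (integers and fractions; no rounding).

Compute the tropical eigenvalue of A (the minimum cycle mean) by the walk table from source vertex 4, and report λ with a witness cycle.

q=0: [∞, ∞, ∞, 0]
q=1: [-1, 17, 5, 4]
q=2: [3, -8, 9, 8]
q=3: [-16, -5, -14, -13]
q=4: [-14, -23, -11, -10]
Optimal cycle mean attained by: cycle 1->2->1, total (-7) + (-8), length 2.
Answer: λ = -15/2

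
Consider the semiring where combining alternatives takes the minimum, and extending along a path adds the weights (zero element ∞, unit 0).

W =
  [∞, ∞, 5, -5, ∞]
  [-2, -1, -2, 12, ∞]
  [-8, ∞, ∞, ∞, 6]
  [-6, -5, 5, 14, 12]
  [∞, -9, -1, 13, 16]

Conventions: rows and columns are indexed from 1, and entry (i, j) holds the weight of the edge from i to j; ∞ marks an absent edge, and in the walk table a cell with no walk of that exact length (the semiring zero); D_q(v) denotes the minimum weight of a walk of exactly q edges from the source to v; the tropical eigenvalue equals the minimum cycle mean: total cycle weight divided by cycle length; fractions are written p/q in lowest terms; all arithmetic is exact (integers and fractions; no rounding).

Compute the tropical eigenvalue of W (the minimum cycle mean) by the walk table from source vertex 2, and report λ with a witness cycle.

q=0: [∞, 0, ∞, ∞, ∞]
q=1: [-2, -1, -2, 12, ∞]
q=2: [-10, -2, -3, -7, 4]
q=3: [-13, -12, -5, -15, 3]
q=4: [-21, -20, -14, -18, -3]
q=5: [-24, -23, -22, -26, -8]
Optimal cycle mean attained by: cycle 1->4->1, total (-5) + (-6), length 2.
Answer: λ = -11/2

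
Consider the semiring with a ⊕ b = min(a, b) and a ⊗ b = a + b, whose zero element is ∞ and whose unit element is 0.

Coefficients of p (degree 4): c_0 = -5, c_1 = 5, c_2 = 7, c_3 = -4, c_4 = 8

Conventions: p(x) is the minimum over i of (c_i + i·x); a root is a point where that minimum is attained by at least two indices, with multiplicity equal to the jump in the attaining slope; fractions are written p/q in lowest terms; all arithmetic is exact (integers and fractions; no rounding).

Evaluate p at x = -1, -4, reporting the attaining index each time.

p(-1) = min(-5+0·(-1)=-5, 5+1·(-1)=4, 7+2·(-1)=5, -4+3·(-1)=-7, 8+4·(-1)=4) = -7 (attained by i=3)
p(-4) = min(-5+0·(-4)=-5, 5+1·(-4)=1, 7+2·(-4)=-1, -4+3·(-4)=-16, 8+4·(-4)=-8) = -16 (attained by i=3)
Answer: p(-1) = -7; p(-4) = -16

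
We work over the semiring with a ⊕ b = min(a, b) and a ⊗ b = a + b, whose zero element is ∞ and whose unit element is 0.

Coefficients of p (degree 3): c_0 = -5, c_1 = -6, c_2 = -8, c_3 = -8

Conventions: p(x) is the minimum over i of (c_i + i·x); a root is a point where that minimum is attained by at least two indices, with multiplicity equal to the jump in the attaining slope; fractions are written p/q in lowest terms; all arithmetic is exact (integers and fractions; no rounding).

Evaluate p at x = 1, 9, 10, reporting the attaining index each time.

p(1) = min(-5+0·1=-5, -6+1·1=-5, -8+2·1=-6, -8+3·1=-5) = -6 (attained by i=2)
p(9) = min(-5+0·9=-5, -6+1·9=3, -8+2·9=10, -8+3·9=19) = -5 (attained by i=0)
p(10) = min(-5+0·10=-5, -6+1·10=4, -8+2·10=12, -8+3·10=22) = -5 (attained by i=0)
Answer: p(1) = -6; p(9) = -5; p(10) = -5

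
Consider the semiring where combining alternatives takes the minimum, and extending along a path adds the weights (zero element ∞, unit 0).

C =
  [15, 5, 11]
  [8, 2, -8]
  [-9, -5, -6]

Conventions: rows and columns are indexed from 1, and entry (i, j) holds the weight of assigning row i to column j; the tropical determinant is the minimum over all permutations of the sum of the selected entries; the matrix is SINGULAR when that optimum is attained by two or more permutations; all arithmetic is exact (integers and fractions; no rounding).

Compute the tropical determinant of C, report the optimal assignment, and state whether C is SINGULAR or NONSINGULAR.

σ = (1, 2, 3): 15 + 2 + (-6) = 11
σ = (1, 3, 2): 15 + (-8) + (-5) = 2
σ = (2, 1, 3): 5 + 8 + (-6) = 7
σ = (2, 3, 1): 5 + (-8) + (-9) = -12
σ = (3, 1, 2): 11 + 8 + (-5) = 14
σ = (3, 2, 1): 11 + 2 + (-9) = 4
Optimal value attained by: σ = (2, 3, 1).
Answer: det⊕(C) = -12; verdict: NONSINGULAR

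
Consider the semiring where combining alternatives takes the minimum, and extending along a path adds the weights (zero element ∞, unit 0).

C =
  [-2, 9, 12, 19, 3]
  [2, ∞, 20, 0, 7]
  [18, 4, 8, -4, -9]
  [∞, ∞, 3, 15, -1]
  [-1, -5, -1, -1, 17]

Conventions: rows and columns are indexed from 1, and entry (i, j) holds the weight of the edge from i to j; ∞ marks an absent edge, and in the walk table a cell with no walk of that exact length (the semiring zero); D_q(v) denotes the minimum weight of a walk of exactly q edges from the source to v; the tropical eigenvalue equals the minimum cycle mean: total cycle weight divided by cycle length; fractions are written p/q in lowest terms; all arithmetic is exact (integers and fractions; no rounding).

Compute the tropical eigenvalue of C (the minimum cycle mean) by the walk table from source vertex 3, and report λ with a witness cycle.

q=0: [∞, ∞, 0, ∞, ∞]
q=1: [18, 4, 8, -4, -9]
q=2: [-10, -14, -10, -10, -5]
q=3: [-12, -10, -7, -14, -19]
q=4: [-20, -24, -20, -20, -16]
q=5: [-22, -21, -17, -24, -29]
Optimal cycle mean attained by: cycle 3->5->3, total (-9) + (-1), length 2.
Answer: λ = -5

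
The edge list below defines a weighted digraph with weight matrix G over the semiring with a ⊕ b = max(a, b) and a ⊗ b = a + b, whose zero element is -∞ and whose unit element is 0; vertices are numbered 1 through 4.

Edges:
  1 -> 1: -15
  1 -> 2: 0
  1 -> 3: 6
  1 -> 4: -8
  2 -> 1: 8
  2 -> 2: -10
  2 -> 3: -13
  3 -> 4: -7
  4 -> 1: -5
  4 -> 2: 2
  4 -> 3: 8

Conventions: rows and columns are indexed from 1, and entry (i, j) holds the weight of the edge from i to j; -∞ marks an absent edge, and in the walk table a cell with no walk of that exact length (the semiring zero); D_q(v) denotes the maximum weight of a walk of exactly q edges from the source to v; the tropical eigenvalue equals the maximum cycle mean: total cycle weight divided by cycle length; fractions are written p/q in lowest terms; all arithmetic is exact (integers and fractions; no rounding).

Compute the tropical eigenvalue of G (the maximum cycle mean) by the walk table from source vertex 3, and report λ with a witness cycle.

q=0: [-∞, -∞, 0, -∞]
q=1: [-∞, -∞, -∞, -7]
q=2: [-12, -5, 1, -∞]
q=3: [3, -12, -6, -6]
q=4: [-4, 3, 9, -5]
Optimal cycle mean attained by: cycle 1->2->1, total 0 + 8, length 2.
Answer: λ = 4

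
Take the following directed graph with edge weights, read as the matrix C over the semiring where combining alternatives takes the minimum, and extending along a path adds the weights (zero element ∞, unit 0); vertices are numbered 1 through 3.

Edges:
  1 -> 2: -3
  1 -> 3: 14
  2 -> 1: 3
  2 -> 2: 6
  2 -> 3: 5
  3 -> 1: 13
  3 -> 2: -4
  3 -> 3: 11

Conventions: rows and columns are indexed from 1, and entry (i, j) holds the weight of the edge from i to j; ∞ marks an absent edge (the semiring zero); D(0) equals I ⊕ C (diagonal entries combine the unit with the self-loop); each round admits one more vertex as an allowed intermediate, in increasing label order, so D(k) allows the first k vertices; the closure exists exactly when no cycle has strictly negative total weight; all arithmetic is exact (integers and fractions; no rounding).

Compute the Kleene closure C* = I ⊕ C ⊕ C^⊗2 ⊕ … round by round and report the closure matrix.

D(0):
  [0, -3, 14]
  [3, 0, 5]
  [13, -4, 0]
D(1):
  [0, -3, 14]
  [3, 0, 5]
  [13, -4, 0]
D(2):
  [0, -3, 2]
  [3, 0, 5]
  [-1, -4, 0]
D(3):
  [0, -3, 2]
  [3, 0, 5]
  [-1, -4, 0]
Answer: C* = [[0, -3, 2], [3, 0, 5], [-1, -4, 0]]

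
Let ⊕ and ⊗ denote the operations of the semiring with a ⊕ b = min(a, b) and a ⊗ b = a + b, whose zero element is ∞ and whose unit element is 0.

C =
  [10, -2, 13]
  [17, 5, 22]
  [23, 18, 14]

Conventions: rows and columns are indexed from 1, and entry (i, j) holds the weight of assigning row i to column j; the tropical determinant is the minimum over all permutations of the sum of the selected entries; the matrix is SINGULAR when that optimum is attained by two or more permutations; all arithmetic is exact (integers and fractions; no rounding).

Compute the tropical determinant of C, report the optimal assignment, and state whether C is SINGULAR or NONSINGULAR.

σ = (1, 2, 3): 10 + 5 + 14 = 29
σ = (1, 3, 2): 10 + 22 + 18 = 50
σ = (2, 1, 3): (-2) + 17 + 14 = 29
σ = (2, 3, 1): (-2) + 22 + 23 = 43
σ = (3, 1, 2): 13 + 17 + 18 = 48
σ = (3, 2, 1): 13 + 5 + 23 = 41
Optimal value attained by: σ = (1, 2, 3).
Answer: det⊕(C) = 29; verdict: SINGULAR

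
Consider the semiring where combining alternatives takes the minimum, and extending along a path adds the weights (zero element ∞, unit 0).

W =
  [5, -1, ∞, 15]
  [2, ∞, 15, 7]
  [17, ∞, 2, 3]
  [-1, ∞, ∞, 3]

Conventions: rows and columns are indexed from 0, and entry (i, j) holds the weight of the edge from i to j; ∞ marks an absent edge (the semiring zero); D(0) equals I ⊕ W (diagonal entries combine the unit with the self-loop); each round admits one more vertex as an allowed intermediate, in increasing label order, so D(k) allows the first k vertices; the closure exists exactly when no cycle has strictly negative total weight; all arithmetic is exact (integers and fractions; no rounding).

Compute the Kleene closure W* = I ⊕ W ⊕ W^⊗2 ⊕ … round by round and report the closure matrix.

D(0):
  [0, -1, ∞, 15]
  [2, 0, 15, 7]
  [17, ∞, 0, 3]
  [-1, ∞, ∞, 0]
D(1):
  [0, -1, ∞, 15]
  [2, 0, 15, 7]
  [17, 16, 0, 3]
  [-1, -2, ∞, 0]
D(2):
  [0, -1, 14, 6]
  [2, 0, 15, 7]
  [17, 16, 0, 3]
  [-1, -2, 13, 0]
D(3):
  [0, -1, 14, 6]
  [2, 0, 15, 7]
  [17, 16, 0, 3]
  [-1, -2, 13, 0]
D(4):
  [0, -1, 14, 6]
  [2, 0, 15, 7]
  [2, 1, 0, 3]
  [-1, -2, 13, 0]
Answer: W* = [[0, -1, 14, 6], [2, 0, 15, 7], [2, 1, 0, 3], [-1, -2, 13, 0]]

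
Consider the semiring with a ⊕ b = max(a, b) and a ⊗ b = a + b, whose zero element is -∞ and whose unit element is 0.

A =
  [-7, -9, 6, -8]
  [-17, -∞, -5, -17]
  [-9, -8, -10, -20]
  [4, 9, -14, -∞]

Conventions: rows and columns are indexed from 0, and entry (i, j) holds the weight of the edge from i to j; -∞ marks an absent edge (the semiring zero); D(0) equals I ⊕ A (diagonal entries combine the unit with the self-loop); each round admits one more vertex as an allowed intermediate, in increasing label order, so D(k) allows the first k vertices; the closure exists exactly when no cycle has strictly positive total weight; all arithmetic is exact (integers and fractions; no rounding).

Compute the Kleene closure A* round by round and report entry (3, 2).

D(0):
  [0, -9, 6, -8]
  [-17, 0, -5, -17]
  [-9, -8, 0, -20]
  [4, 9, -14, 0]
D(1):
  [0, -9, 6, -8]
  [-17, 0, -5, -17]
  [-9, -8, 0, -17]
  [4, 9, 10, 0]
D(2):
  [0, -9, 6, -8]
  [-17, 0, -5, -17]
  [-9, -8, 0, -17]
  [4, 9, 10, 0]
D(3):
  [0, -2, 6, -8]
  [-14, 0, -5, -17]
  [-9, -8, 0, -17]
  [4, 9, 10, 0]
D(4):
  [0, 1, 6, -8]
  [-13, 0, -5, -17]
  [-9, -8, 0, -17]
  [4, 9, 10, 0]
Answer: A*[3][2] = 10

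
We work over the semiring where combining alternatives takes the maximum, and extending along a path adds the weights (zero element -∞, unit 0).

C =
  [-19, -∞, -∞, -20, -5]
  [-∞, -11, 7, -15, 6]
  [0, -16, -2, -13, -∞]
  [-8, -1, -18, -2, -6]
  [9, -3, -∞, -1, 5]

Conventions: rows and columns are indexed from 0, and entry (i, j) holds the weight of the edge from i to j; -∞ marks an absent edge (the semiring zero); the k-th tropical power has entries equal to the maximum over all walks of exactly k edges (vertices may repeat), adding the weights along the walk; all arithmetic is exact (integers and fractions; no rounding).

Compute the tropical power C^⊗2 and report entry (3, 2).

C^⊗2:
  [4, -8, -38, -6, 0]
  [15, 3, 5, 5, 11]
  [-2, -14, -4, -15, -5]
  [3, -3, 6, -4, 5]
  [14, 2, 4, 4, 10]
Key observation: the optimum is the walk 3->1->2, with weight (-1) + 7 = 6.
Optimal value attained by: walk 3->1->2.
Answer: (C^⊗2)[3][2] = 6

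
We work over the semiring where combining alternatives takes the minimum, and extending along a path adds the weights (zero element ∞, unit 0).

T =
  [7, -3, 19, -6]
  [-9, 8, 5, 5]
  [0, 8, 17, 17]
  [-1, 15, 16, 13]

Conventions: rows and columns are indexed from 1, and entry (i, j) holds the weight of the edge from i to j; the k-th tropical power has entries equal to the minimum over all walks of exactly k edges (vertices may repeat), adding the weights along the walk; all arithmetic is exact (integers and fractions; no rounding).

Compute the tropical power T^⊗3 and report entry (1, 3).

T^⊗2:
  [-12, 4, 2, 1]
  [-2, -12, 10, -15]
  [-1, -3, 13, -6]
  [6, -4, 18, -7]
T^⊗3:
  [-5, -15, 7, -18]
  [-21, -5, -7, -8]
  [-12, -4, 2, -7]
  [-13, 3, 1, 0]
Key observation: the optimum is the walk 1->2->1->3, with weight (-3) + (-9) + 19 = 7.
Optimal value attained by: walk 1->2->1->3.
Answer: (T^⊗3)[1][3] = 7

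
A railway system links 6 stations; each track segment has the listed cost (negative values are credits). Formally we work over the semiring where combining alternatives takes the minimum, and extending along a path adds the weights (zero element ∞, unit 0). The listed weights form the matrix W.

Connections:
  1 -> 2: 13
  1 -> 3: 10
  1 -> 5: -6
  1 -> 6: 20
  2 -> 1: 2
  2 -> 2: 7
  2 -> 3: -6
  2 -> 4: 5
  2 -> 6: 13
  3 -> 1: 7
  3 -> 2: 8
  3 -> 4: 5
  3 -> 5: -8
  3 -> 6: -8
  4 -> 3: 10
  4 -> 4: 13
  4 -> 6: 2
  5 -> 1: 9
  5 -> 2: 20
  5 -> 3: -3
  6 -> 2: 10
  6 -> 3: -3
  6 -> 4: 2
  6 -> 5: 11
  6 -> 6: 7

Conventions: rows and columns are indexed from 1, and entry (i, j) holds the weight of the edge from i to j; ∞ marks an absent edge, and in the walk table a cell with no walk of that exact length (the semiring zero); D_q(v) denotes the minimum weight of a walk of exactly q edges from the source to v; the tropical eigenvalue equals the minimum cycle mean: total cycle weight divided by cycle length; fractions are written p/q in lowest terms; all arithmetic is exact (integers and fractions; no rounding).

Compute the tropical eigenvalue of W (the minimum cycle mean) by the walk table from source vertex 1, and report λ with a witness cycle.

q=0: [0, ∞, ∞, ∞, ∞, ∞]
q=1: [∞, 13, 10, ∞, -6, 20]
q=2: [3, 14, -9, 15, 2, 2]
q=3: [-2, -1, -1, -4, -17, -17]
q=4: [-8, -7, -20, -15, -9, -10]
q=5: [-13, -12, -13, -15, -28, -28]
q=6: [-19, -18, -31, -26, -21, -21]
Optimal cycle mean attained by: cycle 3->5->3, total (-8) + (-3), length 2.
Answer: λ = -11/2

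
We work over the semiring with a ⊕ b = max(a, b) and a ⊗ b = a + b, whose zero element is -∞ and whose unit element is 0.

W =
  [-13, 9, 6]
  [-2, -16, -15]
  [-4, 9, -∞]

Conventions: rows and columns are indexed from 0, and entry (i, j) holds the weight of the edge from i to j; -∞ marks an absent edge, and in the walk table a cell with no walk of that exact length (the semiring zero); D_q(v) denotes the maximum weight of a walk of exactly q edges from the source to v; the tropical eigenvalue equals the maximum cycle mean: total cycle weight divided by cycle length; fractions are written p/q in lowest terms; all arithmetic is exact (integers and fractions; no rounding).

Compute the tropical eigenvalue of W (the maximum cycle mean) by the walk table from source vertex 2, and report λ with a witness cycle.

q=0: [-∞, -∞, 0]
q=1: [-4, 9, -∞]
q=2: [7, 5, 2]
q=3: [3, 16, 13]
Optimal cycle mean attained by: cycle 0->2->1->0, total 6 + 9 + (-2), length 3.
Answer: λ = 13/3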